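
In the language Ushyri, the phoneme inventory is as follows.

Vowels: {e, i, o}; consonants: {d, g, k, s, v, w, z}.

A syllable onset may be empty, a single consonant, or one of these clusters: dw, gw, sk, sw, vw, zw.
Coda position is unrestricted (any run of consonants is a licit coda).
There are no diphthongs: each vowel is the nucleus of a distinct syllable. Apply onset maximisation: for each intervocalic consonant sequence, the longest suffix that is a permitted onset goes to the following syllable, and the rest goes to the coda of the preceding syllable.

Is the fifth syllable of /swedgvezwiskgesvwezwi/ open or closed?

Vowels present: e, e, i, e, e, i; each is a nucleus, giving 6 syllables.
Between /e/ (V1) and /e/ (V2): /dgv/ — longest licit onset from the right is /v/, leaving /dg/ as coda.
Between /e/ (V2) and /i/ (V3): /zw/ is a licit onset in full, so it all attaches to the next syllable.
Between /i/ (V3) and /e/ (V4): /skg/ — longest licit onset from the right is /g/, leaving /sk/ as coda.
Between /e/ (V4) and /e/ (V5): /svw/ — longest licit onset from the right is /vw/, leaving /s/ as coda.
Between /e/ (V5) and /i/ (V6): /zw/ — entire cluster is a permitted onset → onset /zw/, coda ∅.
Result: swedg.ve.zwisk.ges.vwe.zwi.
Syllable 5 is /vwe/; it ends in its nucleus with no coda, so it is open.

open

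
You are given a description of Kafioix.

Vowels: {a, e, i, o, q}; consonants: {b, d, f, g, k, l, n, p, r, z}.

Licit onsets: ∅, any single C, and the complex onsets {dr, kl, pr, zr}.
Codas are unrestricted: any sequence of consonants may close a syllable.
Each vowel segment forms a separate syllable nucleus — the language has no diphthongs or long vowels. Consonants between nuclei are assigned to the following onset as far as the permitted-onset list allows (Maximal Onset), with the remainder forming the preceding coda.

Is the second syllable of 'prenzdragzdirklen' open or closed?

closed

Vowels present: e, a, i, e; each is a nucleus, giving 4 syllables.
σ1/σ2 boundary: /nzdr/; trying suffixes from longest down, /dr/ is the first permitted one, so coda /nz/ | onset /dr/.
σ2/σ3 boundary: /gzd/ splits as /gz/ + /d/ (/d/ is the longest suffix that is a licit onset).
σ3/σ4 boundary: cluster /rkl/ — the longest permitted-onset suffix is /kl/; onset = /kl/, preceding coda = /r/.
So the parse is prenz.dragz.dir.klen.
Syllable 2 is /dragz/ with coda /gz/, so it is closed.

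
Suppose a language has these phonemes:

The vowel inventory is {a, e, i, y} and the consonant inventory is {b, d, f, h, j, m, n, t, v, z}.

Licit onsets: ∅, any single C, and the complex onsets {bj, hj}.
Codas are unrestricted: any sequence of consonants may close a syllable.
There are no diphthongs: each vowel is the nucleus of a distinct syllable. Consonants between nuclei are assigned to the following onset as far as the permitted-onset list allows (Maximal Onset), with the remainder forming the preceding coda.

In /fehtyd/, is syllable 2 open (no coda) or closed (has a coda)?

closed

Vowels present: e, y; each is a nucleus, giving 2 syllables.
/e…y/ gap (V1→V2): /ht/ — longest licit onset from the right is /t/, leaving /h/ as coda.
Putting it together: feh.tyd.
Syllable 2 is /tyd/ with coda /d/, so it is closed.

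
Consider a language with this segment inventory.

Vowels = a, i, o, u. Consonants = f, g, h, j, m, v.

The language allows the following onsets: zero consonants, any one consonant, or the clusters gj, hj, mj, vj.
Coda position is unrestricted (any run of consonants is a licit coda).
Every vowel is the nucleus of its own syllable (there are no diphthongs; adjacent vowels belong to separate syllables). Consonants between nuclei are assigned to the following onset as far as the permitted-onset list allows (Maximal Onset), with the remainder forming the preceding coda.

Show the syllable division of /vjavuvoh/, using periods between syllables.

vja.vu.voh

Nuclei (vowels): a, u, o → 3 syllables.
V1 /a/ – V2 /u/: /v/ is a single consonant, so it becomes the next onset.
V2 /u/ – V3 /o/: just /v/ — single C goes to the following onset.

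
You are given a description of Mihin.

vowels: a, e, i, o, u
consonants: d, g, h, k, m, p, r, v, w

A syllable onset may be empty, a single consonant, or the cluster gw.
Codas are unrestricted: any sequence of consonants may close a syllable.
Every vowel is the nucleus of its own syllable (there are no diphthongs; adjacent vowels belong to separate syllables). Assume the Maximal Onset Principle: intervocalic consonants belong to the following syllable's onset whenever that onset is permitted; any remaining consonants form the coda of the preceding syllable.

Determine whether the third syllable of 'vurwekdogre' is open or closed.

The vowels are u, e, o, e — 4 nuclei, so 4 syllables.
V1 /u/ – V2 /e/: /rw/ — longest licit onset from the right is /w/, leaving /r/ as coda.
V2 /e/ – V3 /o/: /kd/ — longest licit onset from the right is /d/, leaving /k/ as coda.
V3 /o/ – V4 /e/: /gr/; trying suffixes from longest down, /r/ is the first permitted one, so coda /g/ | onset /r/.
So the parse is vur.wek.dog.re.
Syllable 3 is /dog/ with coda /g/, so it is closed.

closed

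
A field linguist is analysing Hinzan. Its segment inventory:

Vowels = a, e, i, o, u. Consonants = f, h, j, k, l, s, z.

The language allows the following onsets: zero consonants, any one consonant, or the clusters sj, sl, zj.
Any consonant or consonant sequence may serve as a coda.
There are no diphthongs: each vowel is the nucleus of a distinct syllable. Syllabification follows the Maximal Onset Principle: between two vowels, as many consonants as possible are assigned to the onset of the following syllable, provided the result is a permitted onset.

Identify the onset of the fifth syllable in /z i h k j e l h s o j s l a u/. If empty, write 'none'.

none

The vowels are i, e, o, a, u — 5 nuclei, so 5 syllables.
/i…e/ gap (V1→V2): cluster /hkj/ — the longest permitted-onset suffix is /j/; onset = /j/, preceding coda = /hk/.
/e…o/ gap (V2→V3): /lhs/ — longest licit onset from the right is /s/, leaving /lh/ as coda.
/o…a/ gap (V3→V4): cluster /jsl/ — the longest permitted-onset suffix is /sl/; onset = /sl/, preceding coda = /j/.
/a…u/ gap (V4→V5): no consonants, so the boundary falls immediately after /a/.
Putting it together: zihk.jelh.soj.sla.u.
Syllable 5 is /u/: onset ∅, nucleus /u/, coda ∅.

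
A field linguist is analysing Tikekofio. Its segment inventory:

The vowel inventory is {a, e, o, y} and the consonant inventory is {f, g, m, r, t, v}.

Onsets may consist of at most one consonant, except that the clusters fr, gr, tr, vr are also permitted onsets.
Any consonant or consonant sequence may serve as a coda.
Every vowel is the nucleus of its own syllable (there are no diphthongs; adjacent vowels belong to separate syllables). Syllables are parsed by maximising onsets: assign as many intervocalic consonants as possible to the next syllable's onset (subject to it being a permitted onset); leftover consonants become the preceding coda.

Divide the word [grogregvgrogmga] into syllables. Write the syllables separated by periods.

Nuclei (vowels): o, e, o, a → 4 syllables.
σ1/σ2 boundary: /gr/ — entire cluster is a permitted onset → onset /gr/, coda ∅.
σ2/σ3 boundary: /gvgr/ splits as /gv/ + /gr/ (/gr/ is the longest suffix that is a licit onset).
σ3/σ4 boundary: cluster /gmg/ — the longest permitted-onset suffix is /g/; onset = /g/, preceding coda = /gm/.

gro.gregv.grogm.ga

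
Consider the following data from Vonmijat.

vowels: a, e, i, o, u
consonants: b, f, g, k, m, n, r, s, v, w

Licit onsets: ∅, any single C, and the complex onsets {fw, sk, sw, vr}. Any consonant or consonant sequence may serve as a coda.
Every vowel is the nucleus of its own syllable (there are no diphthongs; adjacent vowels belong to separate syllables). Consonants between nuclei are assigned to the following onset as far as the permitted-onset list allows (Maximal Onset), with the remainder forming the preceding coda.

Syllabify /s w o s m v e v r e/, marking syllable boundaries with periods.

swosm.ve.vre

The vowels are o, e, e — 3 nuclei, so 3 syllables.
Between /o/ (V1) and /e/ (V2): /smv/; trying suffixes from longest down, /v/ is the first permitted one, so coda /sm/ | onset /v/.
Between /e/ (V2) and /e/ (V3): cluster /vr/ — /vr/ is itself a permitted onset, so the whole cluster goes right; preceding coda = ∅.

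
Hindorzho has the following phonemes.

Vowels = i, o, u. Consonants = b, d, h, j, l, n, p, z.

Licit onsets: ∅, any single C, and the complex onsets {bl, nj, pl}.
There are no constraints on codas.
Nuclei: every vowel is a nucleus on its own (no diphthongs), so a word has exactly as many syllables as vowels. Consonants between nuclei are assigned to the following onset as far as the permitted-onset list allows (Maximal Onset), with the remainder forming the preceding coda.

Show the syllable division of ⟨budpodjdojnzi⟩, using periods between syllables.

Vowels present: u, o, o, i; each is a nucleus, giving 4 syllables.
Between /u/ (V1) and /o/ (V2): /dp/; trying suffixes from longest down, /p/ is the first permitted one, so coda /d/ | onset /p/.
Between /o/ (V2) and /o/ (V3): cluster /djd/ — the longest permitted-onset suffix is /d/; onset = /d/, preceding coda = /dj/.
Between /o/ (V3) and /i/ (V4): cluster /jnz/ — the longest permitted-onset suffix is /z/; onset = /z/, preceding coda = /jn/.

bud.podj.dojn.zi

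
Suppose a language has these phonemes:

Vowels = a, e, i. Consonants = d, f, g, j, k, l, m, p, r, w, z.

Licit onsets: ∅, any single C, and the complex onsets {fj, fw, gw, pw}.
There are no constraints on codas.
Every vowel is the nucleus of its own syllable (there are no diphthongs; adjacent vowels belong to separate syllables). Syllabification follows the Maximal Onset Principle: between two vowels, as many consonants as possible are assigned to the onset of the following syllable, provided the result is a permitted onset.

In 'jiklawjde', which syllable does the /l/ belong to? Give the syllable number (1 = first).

The vowels are i, a, e — 3 nuclei, so 3 syllables.
σ1/σ2 boundary: /kl/ — longest licit onset from the right is /l/, leaving /k/ as coda.
σ2/σ3 boundary: /wjd/ — longest licit onset from the right is /d/, leaving /wj/ as coda.
Syllabification: jik.lawj.de.
The /l/ is in the onset of syllable 2 (/lawj/).

2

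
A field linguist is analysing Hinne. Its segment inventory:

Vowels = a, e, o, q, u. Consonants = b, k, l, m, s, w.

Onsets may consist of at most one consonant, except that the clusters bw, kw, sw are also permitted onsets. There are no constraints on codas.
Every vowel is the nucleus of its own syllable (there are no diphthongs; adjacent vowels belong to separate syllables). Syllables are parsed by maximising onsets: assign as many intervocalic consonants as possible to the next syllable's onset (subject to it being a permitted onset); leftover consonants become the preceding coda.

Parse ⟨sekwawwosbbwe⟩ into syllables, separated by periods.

The vowels are e, a, o, e — 4 nuclei, so 4 syllables.
σ1/σ2 boundary: /kw/ — entire cluster is a permitted onset → onset /kw/, coda ∅.
σ2/σ3 boundary: /ww/ — longest licit onset from the right is /w/, leaving /w/ as coda.
σ3/σ4 boundary: /sbbw/ splits as /sb/ + /bw/ (/bw/ is the longest suffix that is a licit onset).

se.kwaw.wosb.bwe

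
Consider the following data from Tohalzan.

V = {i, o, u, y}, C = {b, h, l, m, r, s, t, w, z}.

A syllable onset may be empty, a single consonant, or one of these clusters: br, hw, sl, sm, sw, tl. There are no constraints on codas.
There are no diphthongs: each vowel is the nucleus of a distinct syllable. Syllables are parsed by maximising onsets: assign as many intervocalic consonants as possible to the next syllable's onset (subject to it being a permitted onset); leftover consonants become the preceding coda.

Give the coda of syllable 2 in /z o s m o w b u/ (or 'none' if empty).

Nuclei (vowels): o, o, u → 3 syllables.
V1 /o/ – V2 /o/: cluster /sm/ — /sm/ is itself a permitted onset, so the whole cluster goes right; preceding coda = ∅.
V2 /o/ – V3 /u/: /wb/; trying suffixes from longest down, /b/ is the first permitted one, so coda /w/ | onset /b/.
Syllabification: zo.smow.bu.
Syllable 2 is /smow/: onset /sm/, nucleus /o/, coda /w/.

w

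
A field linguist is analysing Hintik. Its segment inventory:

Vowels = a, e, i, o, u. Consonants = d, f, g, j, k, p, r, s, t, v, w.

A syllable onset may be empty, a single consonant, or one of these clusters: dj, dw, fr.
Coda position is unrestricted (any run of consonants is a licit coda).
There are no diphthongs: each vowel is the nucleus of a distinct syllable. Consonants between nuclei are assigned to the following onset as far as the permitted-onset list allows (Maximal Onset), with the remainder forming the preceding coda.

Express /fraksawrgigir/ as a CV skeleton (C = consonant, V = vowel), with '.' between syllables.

CCVC.CVCC.CV.CVC

The vowels are a, a, i, i — 4 nuclei, so 4 syllables.
Between /a/ (V1) and /a/ (V2): /ks/ — longest licit onset from the right is /s/, leaving /k/ as coda.
Between /a/ (V2) and /i/ (V3): cluster /wrg/ — the longest permitted-onset suffix is /g/; onset = /g/, preceding coda = /wr/.
Between /i/ (V3) and /i/ (V4): /g/ → onset of the next syllable (single consonants are always licit onsets).
Syllabification: frak.sawr.gi.gir.
Mapping each syllable to C/V: /frak/ → CCVC, /sawr/ → CVCC, /gi/ → CV, /gir/ → CVC.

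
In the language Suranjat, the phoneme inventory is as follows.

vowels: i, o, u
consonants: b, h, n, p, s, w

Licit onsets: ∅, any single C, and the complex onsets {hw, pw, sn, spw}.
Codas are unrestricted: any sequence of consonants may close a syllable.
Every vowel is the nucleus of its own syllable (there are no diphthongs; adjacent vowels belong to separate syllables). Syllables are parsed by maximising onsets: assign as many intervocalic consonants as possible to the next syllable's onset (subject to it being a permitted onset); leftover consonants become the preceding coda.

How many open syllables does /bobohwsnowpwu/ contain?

Nuclei (vowels): o, o, o, u → 4 syllables.
V1 /o/ – V2 /o/: just /b/ — single C goes to the following onset.
V2 /o/ – V3 /o/: cluster /hwsn/ — the longest permitted-onset suffix is /sn/; onset = /sn/, preceding coda = /hw/.
V3 /o/ – V4 /u/: cluster /wpw/ — the longest permitted-onset suffix is /pw/; onset = /pw/, preceding coda = /w/.
Result: bo.bohw.snow.pwu.
Classifying each syllable: /bo/ (open), /bohw/ (closed), /snow/ (closed), /pwu/ (open).
Open syllables: 2.

2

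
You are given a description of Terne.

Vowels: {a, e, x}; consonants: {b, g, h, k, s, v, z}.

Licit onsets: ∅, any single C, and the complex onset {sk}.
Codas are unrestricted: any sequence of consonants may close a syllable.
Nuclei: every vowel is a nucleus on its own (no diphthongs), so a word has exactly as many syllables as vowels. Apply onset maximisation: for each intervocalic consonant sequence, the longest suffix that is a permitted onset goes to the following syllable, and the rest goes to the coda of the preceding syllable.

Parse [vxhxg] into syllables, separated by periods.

vx.hxg

The vowels are x, x — 2 nuclei, so 2 syllables.
V1 /x/ – V2 /x/: /h/ is a single consonant, so it becomes the next onset.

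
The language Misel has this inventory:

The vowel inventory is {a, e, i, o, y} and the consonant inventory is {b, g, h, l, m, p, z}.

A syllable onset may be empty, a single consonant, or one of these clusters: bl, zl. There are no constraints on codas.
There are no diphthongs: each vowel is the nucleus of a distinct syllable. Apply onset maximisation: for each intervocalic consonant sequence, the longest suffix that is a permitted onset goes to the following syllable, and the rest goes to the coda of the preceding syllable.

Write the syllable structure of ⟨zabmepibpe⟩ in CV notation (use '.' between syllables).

Vowels present: a, e, i, e; each is a nucleus, giving 4 syllables.
V1 /a/ – V2 /e/: /bm/; trying suffixes from longest down, /m/ is the first permitted one, so coda /b/ | onset /m/.
V2 /e/ – V3 /i/: /p/ is a single consonant, so it becomes the next onset.
V3 /i/ – V4 /e/: /bp/ — longest licit onset from the right is /p/, leaving /b/ as coda.
Syllabification: zab.me.pib.pe.
Mapping each syllable to C/V: /zab/ → CVC, /me/ → CV, /pib/ → CVC, /pe/ → CV.

CVC.CV.CVC.CV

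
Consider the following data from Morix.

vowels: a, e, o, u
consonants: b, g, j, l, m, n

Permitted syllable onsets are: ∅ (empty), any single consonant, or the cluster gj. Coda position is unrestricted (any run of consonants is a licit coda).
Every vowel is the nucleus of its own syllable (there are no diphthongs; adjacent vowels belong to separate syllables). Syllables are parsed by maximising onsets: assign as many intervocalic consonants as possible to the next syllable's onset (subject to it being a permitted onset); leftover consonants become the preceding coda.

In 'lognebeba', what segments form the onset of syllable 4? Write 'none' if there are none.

b

Vowels present: o, e, e, a; each is a nucleus, giving 4 syllables.
/o…e/ gap (V1→V2): cluster /gn/ — the longest permitted-onset suffix is /n/; onset = /n/, preceding coda = /g/.
/e…e/ gap (V2→V3): /b/ is a single consonant, so it becomes the next onset.
/e…a/ gap (V3→V4): /b/ → onset of the next syllable (single consonants are always licit onsets).
Result: log.ne.be.ba.
Syllable 4 is /ba/: onset /b/, nucleus /a/, coda ∅.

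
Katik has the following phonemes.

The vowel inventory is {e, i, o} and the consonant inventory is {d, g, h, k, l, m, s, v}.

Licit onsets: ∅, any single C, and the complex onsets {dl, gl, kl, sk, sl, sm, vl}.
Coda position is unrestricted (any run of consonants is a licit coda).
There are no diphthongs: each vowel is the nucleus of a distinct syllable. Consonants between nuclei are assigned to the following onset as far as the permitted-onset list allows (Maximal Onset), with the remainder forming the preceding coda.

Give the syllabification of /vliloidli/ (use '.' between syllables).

vli.lo.i.dli

Vowels present: i, o, i, i; each is a nucleus, giving 4 syllables.
/i…o/ gap (V1→V2): /l/ → onset of the next syllable (single consonants are always licit onsets).
/o…i/ gap (V2→V3): no consonants, so the boundary falls immediately after /o/.
/i…i/ gap (V3→V4): /dl/ is a licit onset in full, so it all attaches to the next syllable.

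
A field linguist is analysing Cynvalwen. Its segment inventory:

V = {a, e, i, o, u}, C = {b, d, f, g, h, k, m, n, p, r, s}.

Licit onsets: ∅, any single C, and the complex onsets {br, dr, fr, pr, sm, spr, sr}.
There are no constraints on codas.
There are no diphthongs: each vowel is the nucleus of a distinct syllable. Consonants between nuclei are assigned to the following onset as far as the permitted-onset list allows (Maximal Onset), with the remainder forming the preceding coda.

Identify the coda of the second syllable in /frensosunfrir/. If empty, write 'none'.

none

Vowels present: e, o, u, i; each is a nucleus, giving 4 syllables.
Between /e/ (V1) and /o/ (V2): cluster /ns/ — the longest permitted-onset suffix is /s/; onset = /s/, preceding coda = /n/.
Between /o/ (V2) and /u/ (V3): /s/ is a single consonant, so it becomes the next onset.
Between /u/ (V3) and /i/ (V4): /nfr/ — longest licit onset from the right is /fr/, leaving /n/ as coda.
Putting it together: fren.so.sun.frir.
Syllable 2 is /so/: onset /s/, nucleus /o/, coda ∅.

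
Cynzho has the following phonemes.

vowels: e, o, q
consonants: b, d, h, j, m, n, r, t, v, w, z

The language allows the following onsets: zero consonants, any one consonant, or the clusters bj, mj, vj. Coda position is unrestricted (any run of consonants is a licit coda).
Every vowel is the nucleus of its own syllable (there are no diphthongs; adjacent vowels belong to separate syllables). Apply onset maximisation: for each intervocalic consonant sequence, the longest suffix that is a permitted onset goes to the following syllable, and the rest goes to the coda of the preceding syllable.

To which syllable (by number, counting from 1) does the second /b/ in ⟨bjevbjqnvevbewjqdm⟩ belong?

2

Nuclei (vowels): e, q, e, e, q → 5 syllables.
Between /e/ (V1) and /q/ (V2): /vbj/ splits as /v/ + /bj/ (/bj/ is the longest suffix that is a licit onset).
Between /q/ (V2) and /e/ (V3): cluster /nv/ — the longest permitted-onset suffix is /v/; onset = /v/, preceding coda = /n/.
Between /e/ (V3) and /e/ (V4): /vb/ — longest licit onset from the right is /b/, leaving /v/ as coda.
Between /e/ (V4) and /q/ (V5): /wj/; trying suffixes from longest down, /j/ is the first permitted one, so coda /w/ | onset /j/.
Result: bjev.bjqn.vev.bew.jqdm.
The second /b/ is in the onset of syllable 2 (/bjqn/).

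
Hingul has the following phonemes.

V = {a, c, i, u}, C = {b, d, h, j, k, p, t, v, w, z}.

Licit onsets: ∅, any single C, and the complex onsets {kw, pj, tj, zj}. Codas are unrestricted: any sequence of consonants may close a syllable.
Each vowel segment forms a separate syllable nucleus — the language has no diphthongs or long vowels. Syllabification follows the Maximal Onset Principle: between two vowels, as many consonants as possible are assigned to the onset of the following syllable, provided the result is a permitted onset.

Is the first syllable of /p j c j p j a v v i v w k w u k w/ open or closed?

closed

Vowels present: c, a, i, u; each is a nucleus, giving 4 syllables.
Between /c/ (V1) and /a/ (V2): cluster /jpj/ — the longest permitted-onset suffix is /pj/; onset = /pj/, preceding coda = /j/.
Between /a/ (V2) and /i/ (V3): /vv/ — longest licit onset from the right is /v/, leaving /v/ as coda.
Between /i/ (V3) and /u/ (V4): /vwkw/; trying suffixes from longest down, /kw/ is the first permitted one, so coda /vw/ | onset /kw/.
Putting it together: pjcj.pjav.vivw.kwukw.
Syllable 1 is /pjcj/ with coda /j/, so it is closed.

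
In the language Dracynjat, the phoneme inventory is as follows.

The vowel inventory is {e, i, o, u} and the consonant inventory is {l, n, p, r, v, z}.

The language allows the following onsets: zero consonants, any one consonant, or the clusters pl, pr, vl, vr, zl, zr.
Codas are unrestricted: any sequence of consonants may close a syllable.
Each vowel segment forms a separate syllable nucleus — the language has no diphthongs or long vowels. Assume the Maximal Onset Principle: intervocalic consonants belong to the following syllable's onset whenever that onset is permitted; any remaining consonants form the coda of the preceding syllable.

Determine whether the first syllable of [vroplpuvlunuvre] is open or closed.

The vowels are o, u, u, u, e — 5 nuclei, so 5 syllables.
/o…u/ gap (V1→V2): /plp/ splits as /pl/ + /p/ (/p/ is the longest suffix that is a licit onset).
/u…u/ gap (V2→V3): /vl/ is a licit onset in full, so it all attaches to the next syllable.
/u…u/ gap (V3→V4): just /n/ — single C goes to the following onset.
/u…e/ gap (V4→V5): /vr/ — entire cluster is a permitted onset → onset /vr/, coda ∅.
Syllabification: vropl.pu.vlu.nu.vre.
Syllable 1 is /vropl/ with coda /pl/, so it is closed.

closed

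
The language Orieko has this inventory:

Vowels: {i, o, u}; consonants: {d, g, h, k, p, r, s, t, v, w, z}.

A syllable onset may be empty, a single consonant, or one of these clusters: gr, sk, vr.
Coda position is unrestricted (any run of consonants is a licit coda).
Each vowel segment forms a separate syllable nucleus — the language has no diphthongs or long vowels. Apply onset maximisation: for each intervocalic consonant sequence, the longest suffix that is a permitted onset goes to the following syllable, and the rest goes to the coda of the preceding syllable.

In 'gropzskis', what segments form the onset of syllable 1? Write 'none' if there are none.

gr

Nuclei (vowels): o, i → 2 syllables.
/o…i/ gap (V1→V2): /pzsk/; trying suffixes from longest down, /sk/ is the first permitted one, so coda /pz/ | onset /sk/.
Putting it together: gropz.skis.
Syllable 1 is /gropz/: onset /gr/, nucleus /o/, coda /pz/.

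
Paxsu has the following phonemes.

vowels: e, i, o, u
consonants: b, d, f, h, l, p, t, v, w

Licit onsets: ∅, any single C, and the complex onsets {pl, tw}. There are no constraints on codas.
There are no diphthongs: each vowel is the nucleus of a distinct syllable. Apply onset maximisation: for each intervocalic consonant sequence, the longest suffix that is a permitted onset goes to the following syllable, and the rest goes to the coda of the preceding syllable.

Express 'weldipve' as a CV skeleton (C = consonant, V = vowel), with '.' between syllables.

Nuclei (vowels): e, i, e → 3 syllables.
V1 /e/ – V2 /i/: cluster /ld/ — the longest permitted-onset suffix is /d/; onset = /d/, preceding coda = /l/.
V2 /i/ – V3 /e/: cluster /pv/ — the longest permitted-onset suffix is /v/; onset = /v/, preceding coda = /p/.
Result: wel.dip.ve.
Mapping each syllable to C/V: /wel/ → CVC, /dip/ → CVC, /ve/ → CV.

CVC.CVC.CV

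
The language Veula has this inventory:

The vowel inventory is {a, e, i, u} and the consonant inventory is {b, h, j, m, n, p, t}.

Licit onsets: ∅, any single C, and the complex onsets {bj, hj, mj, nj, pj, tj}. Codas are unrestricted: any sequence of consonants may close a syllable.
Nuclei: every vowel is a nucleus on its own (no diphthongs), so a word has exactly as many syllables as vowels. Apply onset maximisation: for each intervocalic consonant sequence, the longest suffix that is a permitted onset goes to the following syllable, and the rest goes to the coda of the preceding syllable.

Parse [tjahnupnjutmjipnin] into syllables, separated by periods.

The vowels are a, u, u, i, i — 5 nuclei, so 5 syllables.
V1 /a/ – V2 /u/: cluster /hn/ — the longest permitted-onset suffix is /n/; onset = /n/, preceding coda = /h/.
V2 /u/ – V3 /u/: /pnj/ splits as /p/ + /nj/ (/nj/ is the longest suffix that is a licit onset).
V3 /u/ – V4 /i/: cluster /tmj/ — the longest permitted-onset suffix is /mj/; onset = /mj/, preceding coda = /t/.
V4 /i/ – V5 /i/: /pn/ splits as /p/ + /n/ (/n/ is the longest suffix that is a licit onset).

tjah.nup.njut.mjip.nin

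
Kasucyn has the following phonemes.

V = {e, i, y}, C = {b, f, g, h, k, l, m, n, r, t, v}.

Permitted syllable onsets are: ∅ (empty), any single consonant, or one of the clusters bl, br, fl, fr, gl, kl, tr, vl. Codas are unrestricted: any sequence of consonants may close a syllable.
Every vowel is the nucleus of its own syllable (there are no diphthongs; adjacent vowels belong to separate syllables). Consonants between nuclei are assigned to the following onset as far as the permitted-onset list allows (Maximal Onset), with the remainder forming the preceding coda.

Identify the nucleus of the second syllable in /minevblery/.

e

Vowels present: i, e, e, y; each is a nucleus, giving 4 syllables.
The second nucleus (vowel 2 from the left) is /e/.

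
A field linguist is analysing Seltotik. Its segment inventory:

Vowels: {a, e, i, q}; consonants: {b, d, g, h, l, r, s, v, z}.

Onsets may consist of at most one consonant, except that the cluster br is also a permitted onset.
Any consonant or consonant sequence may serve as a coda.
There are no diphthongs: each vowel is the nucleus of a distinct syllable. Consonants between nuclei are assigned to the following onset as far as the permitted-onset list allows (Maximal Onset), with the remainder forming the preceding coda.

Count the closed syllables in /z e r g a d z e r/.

3

Nuclei (vowels): e, a, e → 3 syllables.
σ1/σ2 boundary: /rg/ — longest licit onset from the right is /g/, leaving /r/ as coda.
σ2/σ3 boundary: /dz/ — longest licit onset from the right is /z/, leaving /d/ as coda.
Result: zer.gad.zer.
Classifying each syllable: /zer/ (closed), /gad/ (closed), /zer/ (closed).
Closed syllables: 3.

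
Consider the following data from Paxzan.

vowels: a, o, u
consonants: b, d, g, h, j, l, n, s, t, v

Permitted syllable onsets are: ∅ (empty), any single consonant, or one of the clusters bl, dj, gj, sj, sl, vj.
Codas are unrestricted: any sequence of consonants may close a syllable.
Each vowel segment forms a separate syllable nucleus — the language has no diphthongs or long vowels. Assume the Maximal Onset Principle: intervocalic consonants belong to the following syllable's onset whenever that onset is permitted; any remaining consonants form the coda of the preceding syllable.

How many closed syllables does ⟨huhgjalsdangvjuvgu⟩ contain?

4

Nuclei (vowels): u, a, a, u, u → 5 syllables.
Between /u/ (V1) and /a/ (V2): /hgj/ — longest licit onset from the right is /gj/, leaving /h/ as coda.
Between /a/ (V2) and /a/ (V3): /lsd/ — longest licit onset from the right is /d/, leaving /ls/ as coda.
Between /a/ (V3) and /u/ (V4): /ngvj/ — longest licit onset from the right is /vj/, leaving /ng/ as coda.
Between /u/ (V4) and /u/ (V5): /vg/ splits as /v/ + /g/ (/g/ is the longest suffix that is a licit onset).
Putting it together: huh.gjals.dang.vjuv.gu.
Classifying each syllable: /huh/ (closed), /gjals/ (closed), /dang/ (closed), /vjuv/ (closed), /gu/ (open).
Closed syllables: 4.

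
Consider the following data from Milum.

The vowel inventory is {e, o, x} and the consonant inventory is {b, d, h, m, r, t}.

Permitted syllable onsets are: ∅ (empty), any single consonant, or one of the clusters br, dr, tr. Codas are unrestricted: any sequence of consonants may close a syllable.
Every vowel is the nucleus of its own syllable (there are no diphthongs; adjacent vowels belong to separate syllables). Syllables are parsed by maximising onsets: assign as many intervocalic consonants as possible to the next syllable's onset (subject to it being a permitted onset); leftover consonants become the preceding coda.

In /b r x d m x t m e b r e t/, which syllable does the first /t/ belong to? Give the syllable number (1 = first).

Vowels present: x, x, e, e; each is a nucleus, giving 4 syllables.
/x…x/ gap (V1→V2): /dm/; trying suffixes from longest down, /m/ is the first permitted one, so coda /d/ | onset /m/.
/x…e/ gap (V2→V3): /tm/; trying suffixes from longest down, /m/ is the first permitted one, so coda /t/ | onset /m/.
/e…e/ gap (V3→V4): /br/ — entire cluster is a permitted onset → onset /br/, coda ∅.
So the parse is brxd.mxt.me.bret.
The first /t/ is in the coda of syllable 2 (/mxt/).

2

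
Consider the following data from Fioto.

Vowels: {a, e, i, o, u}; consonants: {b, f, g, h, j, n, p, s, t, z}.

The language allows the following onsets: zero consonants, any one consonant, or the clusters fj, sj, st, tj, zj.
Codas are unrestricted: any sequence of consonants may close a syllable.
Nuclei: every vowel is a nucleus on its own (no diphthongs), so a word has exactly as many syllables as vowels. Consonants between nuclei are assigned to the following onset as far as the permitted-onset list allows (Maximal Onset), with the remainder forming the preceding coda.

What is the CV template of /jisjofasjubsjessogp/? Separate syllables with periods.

Nuclei (vowels): i, o, a, u, e, o → 6 syllables.
σ1/σ2 boundary: cluster /sj/ — /sj/ is itself a permitted onset, so the whole cluster goes right; preceding coda = ∅.
σ2/σ3 boundary: /f/ → onset of the next syllable (single consonants are always licit onsets).
σ3/σ4 boundary: /sj/ is a licit onset in full, so it all attaches to the next syllable.
σ4/σ5 boundary: cluster /bsj/ — the longest permitted-onset suffix is /sj/; onset = /sj/, preceding coda = /b/.
σ5/σ6 boundary: /ss/ splits as /s/ + /s/ (/s/ is the longest suffix that is a licit onset).
So the parse is ji.sjo.fa.sjub.sjes.sogp.
Mapping each syllable to C/V: /ji/ → CV, /sjo/ → CCV, /fa/ → CV, /sjub/ → CCVC, /sjes/ → CCVC, /sogp/ → CVCC.

CV.CCV.CV.CCVC.CCVC.CVCC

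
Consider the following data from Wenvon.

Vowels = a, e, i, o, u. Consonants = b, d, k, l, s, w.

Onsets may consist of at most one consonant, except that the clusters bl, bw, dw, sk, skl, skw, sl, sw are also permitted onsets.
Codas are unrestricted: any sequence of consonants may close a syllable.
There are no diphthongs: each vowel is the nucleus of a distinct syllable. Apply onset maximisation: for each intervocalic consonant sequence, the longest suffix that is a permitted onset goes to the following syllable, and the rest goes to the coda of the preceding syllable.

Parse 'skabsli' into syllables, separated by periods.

The vowels are a, i — 2 nuclei, so 2 syllables.
σ1/σ2 boundary: /bsl/ splits as /b/ + /sl/ (/sl/ is the longest suffix that is a licit onset).

skab.sli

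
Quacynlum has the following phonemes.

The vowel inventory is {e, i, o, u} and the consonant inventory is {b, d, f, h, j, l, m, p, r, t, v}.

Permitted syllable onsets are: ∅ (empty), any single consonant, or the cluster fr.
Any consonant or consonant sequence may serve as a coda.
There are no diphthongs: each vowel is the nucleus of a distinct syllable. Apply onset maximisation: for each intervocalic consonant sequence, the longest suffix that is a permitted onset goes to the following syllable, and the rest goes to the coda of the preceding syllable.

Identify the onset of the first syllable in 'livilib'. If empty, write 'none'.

l

Nuclei (vowels): i, i, i → 3 syllables.
σ1/σ2 boundary: /v/ is a single consonant, so it becomes the next onset.
σ2/σ3 boundary: /l/ is a single consonant, so it becomes the next onset.
Result: li.vi.lib.
Syllable 1 is /li/: onset /l/, nucleus /i/, coda ∅.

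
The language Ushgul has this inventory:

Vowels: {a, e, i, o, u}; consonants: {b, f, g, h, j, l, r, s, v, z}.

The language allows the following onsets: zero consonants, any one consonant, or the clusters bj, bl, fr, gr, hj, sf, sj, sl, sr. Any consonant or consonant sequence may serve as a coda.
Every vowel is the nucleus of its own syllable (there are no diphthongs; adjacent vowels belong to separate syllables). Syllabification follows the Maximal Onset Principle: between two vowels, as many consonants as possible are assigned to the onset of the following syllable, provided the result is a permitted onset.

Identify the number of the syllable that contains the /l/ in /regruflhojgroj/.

Nuclei (vowels): e, u, o, o → 4 syllables.
Between /e/ (V1) and /u/ (V2): /gr/ — entire cluster is a permitted onset → onset /gr/, coda ∅.
Between /u/ (V2) and /o/ (V3): cluster /flh/ — the longest permitted-onset suffix is /h/; onset = /h/, preceding coda = /fl/.
Between /o/ (V3) and /o/ (V4): /jgr/ splits as /j/ + /gr/ (/gr/ is the longest suffix that is a licit onset).
Result: re.grufl.hoj.groj.
The /l/ is in the coda of syllable 2 (/grufl/).

2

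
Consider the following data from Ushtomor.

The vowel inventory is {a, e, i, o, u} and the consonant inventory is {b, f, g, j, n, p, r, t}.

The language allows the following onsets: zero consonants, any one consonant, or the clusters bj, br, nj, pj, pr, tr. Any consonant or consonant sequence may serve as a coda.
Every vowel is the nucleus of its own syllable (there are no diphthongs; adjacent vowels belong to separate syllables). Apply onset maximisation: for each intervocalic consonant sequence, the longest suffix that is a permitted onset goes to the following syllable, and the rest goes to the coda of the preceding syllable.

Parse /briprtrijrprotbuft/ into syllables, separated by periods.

Nuclei (vowels): i, i, o, u → 4 syllables.
Between /i/ (V1) and /i/ (V2): /prtr/; trying suffixes from longest down, /tr/ is the first permitted one, so coda /pr/ | onset /tr/.
Between /i/ (V2) and /o/ (V3): cluster /jrpr/ — the longest permitted-onset suffix is /pr/; onset = /pr/, preceding coda = /jr/.
Between /o/ (V3) and /u/ (V4): /tb/ splits as /t/ + /b/ (/b/ is the longest suffix that is a licit onset).

bripr.trijr.prot.buft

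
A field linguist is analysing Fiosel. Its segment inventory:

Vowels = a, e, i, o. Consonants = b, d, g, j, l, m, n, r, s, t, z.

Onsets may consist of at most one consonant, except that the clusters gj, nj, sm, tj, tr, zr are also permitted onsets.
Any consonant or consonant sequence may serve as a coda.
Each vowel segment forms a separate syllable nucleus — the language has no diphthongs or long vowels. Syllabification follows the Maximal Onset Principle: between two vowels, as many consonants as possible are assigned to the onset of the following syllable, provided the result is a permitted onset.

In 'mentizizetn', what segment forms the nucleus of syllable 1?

The vowels are e, i, i, e — 4 nuclei, so 4 syllables.
The first nucleus (vowel 1 from the left) is /e/.

e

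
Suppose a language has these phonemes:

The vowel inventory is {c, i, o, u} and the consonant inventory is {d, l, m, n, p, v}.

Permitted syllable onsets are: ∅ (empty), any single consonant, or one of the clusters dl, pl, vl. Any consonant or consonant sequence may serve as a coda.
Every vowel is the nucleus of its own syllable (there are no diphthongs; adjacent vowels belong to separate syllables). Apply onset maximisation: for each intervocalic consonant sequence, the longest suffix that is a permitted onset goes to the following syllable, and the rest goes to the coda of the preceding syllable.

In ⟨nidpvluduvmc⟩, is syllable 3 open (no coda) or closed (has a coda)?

The vowels are i, u, u, c — 4 nuclei, so 4 syllables.
V1 /i/ – V2 /u/: /dpvl/ — longest licit onset from the right is /vl/, leaving /dp/ as coda.
V2 /u/ – V3 /u/: /d/ → onset of the next syllable (single consonants are always licit onsets).
V3 /u/ – V4 /c/: /vm/ — longest licit onset from the right is /m/, leaving /v/ as coda.
Result: nidp.vlu.duv.mc.
Syllable 3 is /duv/ with coda /v/, so it is closed.

closed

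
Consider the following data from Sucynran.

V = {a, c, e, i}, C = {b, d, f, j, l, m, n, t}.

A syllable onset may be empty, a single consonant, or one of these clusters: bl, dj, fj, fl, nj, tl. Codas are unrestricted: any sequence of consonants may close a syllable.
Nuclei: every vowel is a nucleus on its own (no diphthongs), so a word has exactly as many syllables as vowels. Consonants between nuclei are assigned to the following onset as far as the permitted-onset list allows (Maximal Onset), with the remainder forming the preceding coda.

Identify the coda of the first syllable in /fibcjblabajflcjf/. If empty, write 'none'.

The vowels are i, c, a, a, c — 5 nuclei, so 5 syllables.
σ1/σ2 boundary: /b/ → onset of the next syllable (single consonants are always licit onsets).
σ2/σ3 boundary: cluster /jbl/ — the longest permitted-onset suffix is /bl/; onset = /bl/, preceding coda = /j/.
σ3/σ4 boundary: /b/ → onset of the next syllable (single consonants are always licit onsets).
σ4/σ5 boundary: /jfl/; trying suffixes from longest down, /fl/ is the first permitted one, so coda /j/ | onset /fl/.
Putting it together: fi.bcj.bla.baj.flcjf.
Syllable 1 is /fi/: onset /f/, nucleus /i/, coda ∅.

none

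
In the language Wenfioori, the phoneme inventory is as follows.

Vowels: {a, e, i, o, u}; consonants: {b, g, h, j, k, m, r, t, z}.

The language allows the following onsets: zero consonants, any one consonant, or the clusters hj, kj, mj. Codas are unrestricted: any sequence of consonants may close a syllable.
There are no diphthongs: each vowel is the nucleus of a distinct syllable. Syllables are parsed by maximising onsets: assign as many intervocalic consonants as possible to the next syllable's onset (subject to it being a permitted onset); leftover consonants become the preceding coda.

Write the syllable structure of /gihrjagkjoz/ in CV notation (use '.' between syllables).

Nuclei (vowels): i, a, o → 3 syllables.
Between /i/ (V1) and /a/ (V2): cluster /hrj/ — the longest permitted-onset suffix is /j/; onset = /j/, preceding coda = /hr/.
Between /a/ (V2) and /o/ (V3): /gkj/; trying suffixes from longest down, /kj/ is the first permitted one, so coda /g/ | onset /kj/.
Result: gihr.jag.kjoz.
Mapping each syllable to C/V: /gihr/ → CVCC, /jag/ → CVC, /kjoz/ → CCVC.

CVCC.CVC.CCVC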